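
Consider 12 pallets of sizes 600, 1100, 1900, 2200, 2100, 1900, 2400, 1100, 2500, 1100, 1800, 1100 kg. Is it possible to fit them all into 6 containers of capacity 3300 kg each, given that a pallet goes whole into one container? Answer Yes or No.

No

Total = 19800 kg; ⌈19800/3300⌉ = 6.
7 pallets each exceed half the capacity and cannot share a container, forcing at least 7 containers.
At least 7 containers are required, but only 6 are allowed.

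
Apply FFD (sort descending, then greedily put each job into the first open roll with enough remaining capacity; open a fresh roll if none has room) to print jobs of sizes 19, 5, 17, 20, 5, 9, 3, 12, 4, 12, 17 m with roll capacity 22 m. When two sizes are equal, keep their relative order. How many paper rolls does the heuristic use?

Sorted descending: 20, 19, 17, 17, 12, 12, 9, 5, 5, 4, 3.
  20 → roll 1 (new)  [load 20/22]
  19 → roll 2 (new)  [load 19/22]
  17 → roll 3 (new)  [load 17/22]
  17 → roll 4 (new)  [load 17/22]
  12 → roll 5 (new)  [load 12/22]
  12 → roll 6 (new)  [load 12/22]
  9 → roll 5  [load 21/22]
  5 → roll 3  [load 22/22]
  5 → roll 4  [load 22/22]
  4 → roll 6  [load 16/22]
  3 → roll 2  [load 22/22]
6 paper rolls opened.

6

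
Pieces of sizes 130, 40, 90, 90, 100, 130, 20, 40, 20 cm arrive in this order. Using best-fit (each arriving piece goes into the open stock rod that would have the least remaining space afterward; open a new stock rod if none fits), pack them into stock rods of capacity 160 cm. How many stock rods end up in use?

  130 → stock rod 1 (new)  [load 130/160]
  40 → stock rod 2 (new)  [load 40/160]
  90 → stock rod 2  [load 130/160]
  90 → stock rod 3 (new)  [load 90/160]
  100 → stock rod 4 (new)  [load 100/160]
  130 → stock rod 5 (new)  [load 130/160]
  20 → stock rod 1  [load 150/160]
  40 → stock rod 4  [load 140/160]
  20 → stock rod 4  [load 160/160]
5 stock rods opened.

5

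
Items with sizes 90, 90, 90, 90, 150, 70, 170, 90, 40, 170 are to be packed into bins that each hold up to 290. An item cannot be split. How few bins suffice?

Total = 170 + 170 + 150 + 90 + 90 + 90 + 90 + 90 + 70 + 40 = 1050.
Lower bound: ⌈1050/290⌉ = 4 bins.
A packing using 4 bins:
  bin 1: 170 + 90 = 260
  bin 2: 170 + 90 = 260
  bin 3: 150 + 90 + 40 = 280
  bin 4: 90 + 90 + 70 = 250
This matches the lower bound, so 4 is optimal.

4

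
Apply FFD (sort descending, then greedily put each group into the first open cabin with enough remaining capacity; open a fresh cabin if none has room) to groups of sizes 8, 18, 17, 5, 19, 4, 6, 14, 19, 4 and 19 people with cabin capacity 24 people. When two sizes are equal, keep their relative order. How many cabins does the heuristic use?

6

Sorted descending: 19, 19, 19, 18, 17, 14, 8, 6, 5, 4, 4.
  19 → cabin 1 (new)  [load 19/24]
  19 → cabin 2 (new)  [load 19/24]
  19 → cabin 3 (new)  [load 19/24]
  18 → cabin 4 (new)  [load 18/24]
  17 → cabin 5 (new)  [load 17/24]
  14 → cabin 6 (new)  [load 14/24]
  8 → cabin 6  [load 22/24]
  6 → cabin 4  [load 24/24]
  5 → cabin 1  [load 24/24]
  4 → cabin 2  [load 23/24]
  4 → cabin 3  [load 23/24]
6 cabins opened.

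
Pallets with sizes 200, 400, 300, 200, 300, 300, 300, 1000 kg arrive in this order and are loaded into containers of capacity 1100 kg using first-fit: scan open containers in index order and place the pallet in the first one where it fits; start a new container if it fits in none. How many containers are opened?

3

  200 → container 1 (new)  [load 200/1100]
  400 → container 1  [load 600/1100]
  300 → container 1  [load 900/1100]
  200 → container 1  [load 1100/1100]
  300 → container 2 (new)  [load 300/1100]
  300 → container 2  [load 600/1100]
  300 → container 2  [load 900/1100]
  1000 → container 3 (new)  [load 1000/1100]
3 containers opened.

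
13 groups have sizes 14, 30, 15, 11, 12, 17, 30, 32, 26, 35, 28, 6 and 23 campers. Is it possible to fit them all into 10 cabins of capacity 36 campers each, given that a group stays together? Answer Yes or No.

Yes

A valid assignment using 9 cabins:
  cabin 1: 35 = 35
  cabin 2: 32 = 32
  cabin 3: 30 + 6 = 36
  cabin 4: 30 = 30
  cabin 5: 28 = 28
  cabin 6: 26 = 26
  cabin 7: 23 + 12 = 35
  cabin 8: 17 + 15 = 32
  cabin 9: 14 + 11 = 25
That uses only 9 ≤ 10, so 10 cabins are enough.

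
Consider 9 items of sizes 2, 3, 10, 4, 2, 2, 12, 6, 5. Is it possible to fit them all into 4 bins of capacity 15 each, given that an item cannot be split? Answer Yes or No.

Yes

A valid assignment using 4 bins:
  bin 1: 12 + 3 = 15
  bin 2: 10 + 5 = 15
  bin 3: 6 + 4 + 2 + 2 = 14
  bin 4: 2 = 2
Every load is within 15, so 4 bins suffice.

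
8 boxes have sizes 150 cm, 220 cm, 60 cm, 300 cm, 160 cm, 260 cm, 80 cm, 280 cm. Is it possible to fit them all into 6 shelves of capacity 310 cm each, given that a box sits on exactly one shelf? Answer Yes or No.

Yes

A valid assignment using 6 shelves:
  shelf 1: 300 = 300
  shelf 2: 280 = 280
  shelf 3: 260 = 260
  shelf 4: 220 + 80 = 300
  shelf 5: 160 + 150 = 310
  shelf 6: 60 = 60
Every load is within 310 cm, so 6 shelves suffice.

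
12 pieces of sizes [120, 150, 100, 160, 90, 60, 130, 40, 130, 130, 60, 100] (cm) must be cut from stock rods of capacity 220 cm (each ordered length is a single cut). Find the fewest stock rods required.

Total = 160 + 150 + 130 + 130 + 130 + 120 + 100 + 100 + 90 + 60 + 60 + 40 = 1270 cm.
Lower bound: ⌈1270/220⌉ = 6 stock rods.
A packing using 7 stock rods:
  stock rod 1: 160 + 60 = 220
  stock rod 2: 150 + 60 = 210
  stock rod 3: 130 + 90 = 220
  stock rod 4: 130 + 40 = 170
  stock rod 5: 130 = 130
  stock rod 6: 120 + 100 = 220
  stock rod 7: 100 = 100
No arrangement into 6 stock rods stays within capacity, so 7 is optimal.

7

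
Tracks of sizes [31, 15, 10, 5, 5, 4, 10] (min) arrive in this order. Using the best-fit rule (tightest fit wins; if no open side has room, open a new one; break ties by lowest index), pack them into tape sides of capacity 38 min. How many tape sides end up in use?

3

  31 → side 1 (new)  [load 31/38]
  15 → side 2 (new)  [load 15/38]
  10 → side 2  [load 25/38]
  5 → side 1  [load 36/38]
  5 → side 2  [load 30/38]
  4 → side 2  [load 34/38]
  10 → side 3 (new)  [load 10/38]
3 tape sides opened.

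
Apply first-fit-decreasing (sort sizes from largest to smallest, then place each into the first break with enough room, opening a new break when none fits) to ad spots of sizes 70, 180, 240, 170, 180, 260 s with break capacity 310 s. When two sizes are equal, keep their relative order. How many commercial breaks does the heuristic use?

5

Sorted descending: 260, 240, 180, 180, 170, 70.
  260 → break 1 (new)  [load 260/310]
  240 → break 2 (new)  [load 240/310]
  180 → break 3 (new)  [load 180/310]
  180 → break 4 (new)  [load 180/310]
  170 → break 5 (new)  [load 170/310]
  70 → break 2  [load 310/310]
5 commercial breaks opened.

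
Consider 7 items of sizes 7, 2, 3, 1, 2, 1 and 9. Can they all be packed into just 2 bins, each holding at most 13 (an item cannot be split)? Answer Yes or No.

A valid assignment using 2 bins:
  bin 1: 9 + 3 + 1 = 13
  bin 2: 7 + 2 + 2 + 1 = 12
Every load is within 13, so 2 bins suffice.

Yes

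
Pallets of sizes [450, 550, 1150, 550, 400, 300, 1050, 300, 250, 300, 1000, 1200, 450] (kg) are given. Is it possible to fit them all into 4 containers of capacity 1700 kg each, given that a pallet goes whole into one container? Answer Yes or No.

No

Total = 7950 kg; ⌈7950/1700⌉ = 5.
At least 5 containers are required, but only 4 are allowed.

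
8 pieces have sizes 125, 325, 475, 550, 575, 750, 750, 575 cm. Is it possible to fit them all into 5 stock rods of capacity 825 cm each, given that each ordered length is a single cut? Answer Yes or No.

Total = 4125 cm; ⌈4125/825⌉ = 5.
6 pieces each exceed half the capacity and cannot share a stock rod, forcing at least 6 stock rods.
At least 6 stock rods are required, but only 5 are allowed.

No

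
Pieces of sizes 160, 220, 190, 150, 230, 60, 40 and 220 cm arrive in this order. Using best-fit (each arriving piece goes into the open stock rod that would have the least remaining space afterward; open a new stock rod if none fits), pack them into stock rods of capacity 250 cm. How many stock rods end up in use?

  160 → stock rod 1 (new)  [load 160/250]
  220 → stock rod 2 (new)  [load 220/250]
  190 → stock rod 3 (new)  [load 190/250]
  150 → stock rod 4 (new)  [load 150/250]
  230 → stock rod 5 (new)  [load 230/250]
  60 → stock rod 3  [load 250/250]
  40 → stock rod 1  [load 200/250]
  220 → stock rod 6 (new)  [load 220/250]
6 stock rods opened.

6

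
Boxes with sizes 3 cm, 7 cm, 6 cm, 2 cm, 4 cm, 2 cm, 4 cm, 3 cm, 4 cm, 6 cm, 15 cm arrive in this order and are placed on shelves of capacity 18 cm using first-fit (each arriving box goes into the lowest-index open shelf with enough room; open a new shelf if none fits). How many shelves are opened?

  3 → shelf 1 (new)  [load 3/18]
  7 → shelf 1  [load 10/18]
  6 → shelf 1  [load 16/18]
  2 → shelf 1  [load 18/18]
  4 → shelf 2 (new)  [load 4/18]
  2 → shelf 2  [load 6/18]
  4 → shelf 2  [load 10/18]
  3 → shelf 2  [load 13/18]
  4 → shelf 2  [load 17/18]
  6 → shelf 3 (new)  [load 6/18]
  15 → shelf 4 (new)  [load 15/18]
4 shelves opened.

4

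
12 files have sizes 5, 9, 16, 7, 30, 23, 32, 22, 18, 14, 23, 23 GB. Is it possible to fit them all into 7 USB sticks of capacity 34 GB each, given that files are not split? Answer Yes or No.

No

Total = 222 GB; ⌈222/34⌉ = 7.
The bound of 7 does not rule out 7, but exhaustive search shows no assignment into 7 USB sticks of capacity 34 GB exists — the minimum is 8.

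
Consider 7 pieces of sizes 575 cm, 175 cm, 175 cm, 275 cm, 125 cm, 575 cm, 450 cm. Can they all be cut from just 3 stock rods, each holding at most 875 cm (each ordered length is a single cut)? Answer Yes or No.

Yes

A valid assignment using 3 stock rods:
  stock rod 1: 575 + 275 = 850
  stock rod 2: 575 + 175 + 125 = 875
  stock rod 3: 450 + 175 = 625
Every load is within 875 cm, so 3 stock rods suffice.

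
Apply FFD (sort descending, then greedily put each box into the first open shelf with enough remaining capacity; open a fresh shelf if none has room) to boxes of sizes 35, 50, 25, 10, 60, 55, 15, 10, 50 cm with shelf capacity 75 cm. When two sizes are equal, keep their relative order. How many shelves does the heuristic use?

5

Sorted descending: 60, 55, 50, 50, 35, 25, 15, 10, 10.
  60 → shelf 1 (new)  [load 60/75]
  55 → shelf 2 (new)  [load 55/75]
  50 → shelf 3 (new)  [load 50/75]
  50 → shelf 4 (new)  [load 50/75]
  35 → shelf 5 (new)  [load 35/75]
  25 → shelf 3  [load 75/75]
  15 → shelf 1  [load 75/75]
  10 → shelf 2  [load 65/75]
  10 → shelf 2  [load 75/75]
5 shelves opened.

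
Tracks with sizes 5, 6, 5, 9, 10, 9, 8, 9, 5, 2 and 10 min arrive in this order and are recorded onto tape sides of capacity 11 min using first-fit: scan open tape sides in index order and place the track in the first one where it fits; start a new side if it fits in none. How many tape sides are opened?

  5 → side 1 (new)  [load 5/11]
  6 → side 1  [load 11/11]
  5 → side 2 (new)  [load 5/11]
  9 → side 3 (new)  [load 9/11]
  10 → side 4 (new)  [load 10/11]
  9 → side 5 (new)  [load 9/11]
  8 → side 6 (new)  [load 8/11]
  9 → side 7 (new)  [load 9/11]
  5 → side 2  [load 10/11]
  2 → side 3  [load 11/11]
  10 → side 8 (new)  [load 10/11]
8 tape sides opened.

8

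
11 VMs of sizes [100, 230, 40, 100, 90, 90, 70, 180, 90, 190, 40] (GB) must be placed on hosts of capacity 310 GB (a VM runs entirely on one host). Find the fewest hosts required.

5

Total = 230 + 190 + 180 + 100 + 100 + 90 + 90 + 90 + 70 + 40 + 40 = 1220 GB.
Lower bound: ⌈1220/310⌉ = 4 hosts.
A packing using 5 hosts:
  host 1: 230 + 70 = 300
  host 2: 190 + 100 = 290
  host 3: 180 + 100 = 280
  host 4: 90 + 90 + 90 + 40 = 310
  host 5: 40 = 40
No arrangement into 4 hosts stays within capacity, so 5 is optimal.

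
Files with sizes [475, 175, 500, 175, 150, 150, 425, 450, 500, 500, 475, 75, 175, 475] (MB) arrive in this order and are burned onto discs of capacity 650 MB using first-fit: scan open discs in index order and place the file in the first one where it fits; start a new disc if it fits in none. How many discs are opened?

9

  475 → disc 1 (new)  [load 475/650]
  175 → disc 1  [load 650/650]
  500 → disc 2 (new)  [load 500/650]
  175 → disc 3 (new)  [load 175/650]
  150 → disc 2  [load 650/650]
  150 → disc 3  [load 325/650]
  425 → disc 4 (new)  [load 425/650]
  450 → disc 5 (new)  [load 450/650]
  500 → disc 6 (new)  [load 500/650]
  500 → disc 7 (new)  [load 500/650]
  475 → disc 8 (new)  [load 475/650]
  75 → disc 3  [load 400/650]
  175 → disc 3  [load 575/650]
  475 → disc 9 (new)  [load 475/650]
9 discs opened.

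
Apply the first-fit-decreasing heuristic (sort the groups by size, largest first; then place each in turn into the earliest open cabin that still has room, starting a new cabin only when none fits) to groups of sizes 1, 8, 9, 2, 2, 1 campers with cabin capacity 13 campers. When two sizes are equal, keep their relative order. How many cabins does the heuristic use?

2

Sorted descending: 9, 8, 2, 2, 1, 1.
  9 → cabin 1 (new)  [load 9/13]
  8 → cabin 2 (new)  [load 8/13]
  2 → cabin 1  [load 11/13]
  2 → cabin 1  [load 13/13]
  1 → cabin 2  [load 9/13]
  1 → cabin 2  [load 10/13]
2 cabins opened.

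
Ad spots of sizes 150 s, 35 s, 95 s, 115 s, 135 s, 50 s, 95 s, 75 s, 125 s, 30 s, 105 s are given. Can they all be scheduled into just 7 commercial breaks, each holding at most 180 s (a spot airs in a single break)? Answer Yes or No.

Yes

A valid assignment using 7 commercial breaks:
  break 1: 150 + 30 = 180
  break 2: 135 + 35 = 170
  break 3: 125 + 50 = 175
  break 4: 115 = 115
  break 5: 105 + 75 = 180
  break 6: 95 = 95
  break 7: 95 = 95
Every load is within 180 s, so 7 commercial breaks suffice.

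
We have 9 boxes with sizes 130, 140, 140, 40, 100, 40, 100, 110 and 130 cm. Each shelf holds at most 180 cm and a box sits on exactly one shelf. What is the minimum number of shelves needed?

Total = 140 + 140 + 130 + 130 + 110 + 100 + 100 + 40 + 40 = 930 cm.
Lower bound: ⌈930/180⌉ = 6 shelves.
Also, 7 boxes each exceed 90 cm, and no two of those can share a shelf, so at least 7 shelves are needed.
A packing using 7 shelves:
  shelf 1: 140 + 40 = 180
  shelf 2: 140 + 40 = 180
  shelf 3: 130 = 130
  shelf 4: 130 = 130
  shelf 5: 110 = 110
  shelf 6: 100 = 100
  shelf 7: 100 = 100
This matches the lower bound, so 7 is optimal.

7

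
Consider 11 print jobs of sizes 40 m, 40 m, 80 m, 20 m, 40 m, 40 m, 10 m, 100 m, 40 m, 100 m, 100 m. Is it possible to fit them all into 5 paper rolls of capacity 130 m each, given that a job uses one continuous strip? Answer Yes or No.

No

Total = 610 m; ⌈610/130⌉ = 5.
The bound of 5 does not rule out 5, but exhaustive search shows no assignment into 5 paper rolls of capacity 130 m exists — the minimum is 6.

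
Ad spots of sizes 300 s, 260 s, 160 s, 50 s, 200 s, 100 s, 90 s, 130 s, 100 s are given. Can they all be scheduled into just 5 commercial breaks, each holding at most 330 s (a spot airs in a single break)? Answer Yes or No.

Yes

A valid assignment using 5 commercial breaks:
  break 1: 300 = 300
  break 2: 260 + 50 = 310
  break 3: 200 + 130 = 330
  break 4: 160 + 100 = 260
  break 5: 100 + 90 = 190
Every load is within 330 s, so 5 commercial breaks suffice.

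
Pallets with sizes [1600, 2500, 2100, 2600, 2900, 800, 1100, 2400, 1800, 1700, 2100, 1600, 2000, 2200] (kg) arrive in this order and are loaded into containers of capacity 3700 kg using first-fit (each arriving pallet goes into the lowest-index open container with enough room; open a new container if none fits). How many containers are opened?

9

  1600 → container 1 (new)  [load 1600/3700]
  2500 → container 2 (new)  [load 2500/3700]
  2100 → container 1  [load 3700/3700]
  2600 → container 3 (new)  [load 2600/3700]
  2900 → container 4 (new)  [load 2900/3700]
  800 → container 2  [load 3300/3700]
  1100 → container 3  [load 3700/3700]
  2400 → container 5 (new)  [load 2400/3700]
  1800 → container 6 (new)  [load 1800/3700]
  1700 → container 6  [load 3500/3700]
  2100 → container 7 (new)  [load 2100/3700]
  1600 → container 7  [load 3700/3700]
  2000 → container 8 (new)  [load 2000/3700]
  2200 → container 9 (new)  [load 2200/3700]
9 containers opened.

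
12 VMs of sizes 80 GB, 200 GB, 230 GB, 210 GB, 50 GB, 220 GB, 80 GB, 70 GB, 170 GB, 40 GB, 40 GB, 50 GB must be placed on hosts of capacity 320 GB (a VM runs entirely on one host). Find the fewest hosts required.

Total = 230 + 220 + 210 + 200 + 170 + 80 + 80 + 70 + 50 + 50 + 40 + 40 = 1440 GB.
Lower bound: ⌈1440/320⌉ = 5 hosts.
A packing using 5 hosts:
  host 1: 230 + 80 = 310
  host 2: 220 + 80 = 300
  host 3: 210 + 70 + 40 = 320
  host 4: 200 + 50 + 50 = 300
  host 5: 170 + 40 = 210
This matches the lower bound, so 5 is optimal.

5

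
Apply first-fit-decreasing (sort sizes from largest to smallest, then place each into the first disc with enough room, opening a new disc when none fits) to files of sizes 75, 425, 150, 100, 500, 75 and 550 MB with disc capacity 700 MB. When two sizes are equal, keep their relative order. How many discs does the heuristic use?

Sorted descending: 550, 500, 425, 150, 100, 75, 75.
  550 → disc 1 (new)  [load 550/700]
  500 → disc 2 (new)  [load 500/700]
  425 → disc 3 (new)  [load 425/700]
  150 → disc 1  [load 700/700]
  100 → disc 2  [load 600/700]
  75 → disc 2  [load 675/700]
  75 → disc 3  [load 500/700]
3 discs opened.

3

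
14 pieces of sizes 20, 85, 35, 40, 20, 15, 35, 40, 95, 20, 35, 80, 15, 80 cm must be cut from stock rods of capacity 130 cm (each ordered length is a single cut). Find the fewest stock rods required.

5

Total = 95 + 85 + 80 + 80 + 40 + 40 + 35 + 35 + 35 + 20 + 20 + 20 + 15 + 15 = 615 cm.
Lower bound: ⌈615/130⌉ = 5 stock rods.
A packing using 5 stock rods:
  stock rod 1: 95 + 35 = 130
  stock rod 2: 85 + 40 = 125
  stock rod 3: 80 + 40 = 120
  stock rod 4: 80 + 35 + 15 = 130
  stock rod 5: 35 + 20 + 20 + 20 + 15 = 110
This matches the lower bound, so 5 is optimal.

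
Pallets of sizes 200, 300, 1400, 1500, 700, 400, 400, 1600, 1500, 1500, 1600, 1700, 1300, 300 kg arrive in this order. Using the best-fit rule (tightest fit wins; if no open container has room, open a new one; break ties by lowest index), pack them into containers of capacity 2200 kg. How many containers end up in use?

8

  200 → container 1 (new)  [load 200/2200]
  300 → container 1  [load 500/2200]
  1400 → container 1  [load 1900/2200]
  1500 → container 2 (new)  [load 1500/2200]
  700 → container 2  [load 2200/2200]
  400 → container 3 (new)  [load 400/2200]
  400 → container 3  [load 800/2200]
  1600 → container 4 (new)  [load 1600/2200]
  1500 → container 5 (new)  [load 1500/2200]
  1500 → container 6 (new)  [load 1500/2200]
  1600 → container 7 (new)  [load 1600/2200]
  1700 → container 8 (new)  [load 1700/2200]
  1300 → container 3  [load 2100/2200]
  300 → container 1  [load 2200/2200]
8 containers opened.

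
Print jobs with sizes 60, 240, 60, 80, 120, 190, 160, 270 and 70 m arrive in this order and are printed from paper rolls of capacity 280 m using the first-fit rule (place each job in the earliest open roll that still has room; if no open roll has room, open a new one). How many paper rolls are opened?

  60 → roll 1 (new)  [load 60/280]
  240 → roll 2 (new)  [load 240/280]
  60 → roll 1  [load 120/280]
  80 → roll 1  [load 200/280]
  120 → roll 3 (new)  [load 120/280]
  190 → roll 4 (new)  [load 190/280]
  160 → roll 3  [load 280/280]
  270 → roll 5 (new)  [load 270/280]
  70 → roll 1  [load 270/280]
5 paper rolls opened.

5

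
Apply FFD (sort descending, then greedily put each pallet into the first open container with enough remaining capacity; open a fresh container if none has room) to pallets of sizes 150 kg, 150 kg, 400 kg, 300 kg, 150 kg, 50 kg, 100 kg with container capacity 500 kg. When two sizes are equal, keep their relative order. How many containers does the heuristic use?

Sorted descending: 400, 300, 150, 150, 150, 100, 50.
  400 → container 1 (new)  [load 400/500]
  300 → container 2 (new)  [load 300/500]
  150 → container 2  [load 450/500]
  150 → container 3 (new)  [load 150/500]
  150 → container 3  [load 300/500]
  100 → container 1  [load 500/500]
  50 → container 2  [load 500/500]
3 containers opened.

3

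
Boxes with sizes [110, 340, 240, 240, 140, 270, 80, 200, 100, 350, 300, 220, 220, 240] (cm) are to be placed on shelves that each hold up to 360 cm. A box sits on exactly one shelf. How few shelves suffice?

10

Total = 350 + 340 + 300 + 270 + 240 + 240 + 240 + 220 + 220 + 200 + 140 + 110 + 100 + 80 = 3050 cm.
Lower bound: ⌈3050/360⌉ = 9 shelves.
Also, 10 boxes each exceed 180 cm, and no two of those can share a shelf, so at least 10 shelves are needed.
A packing using 10 shelves:
  shelf 1: 350 = 350
  shelf 2: 340 = 340
  shelf 3: 300 = 300
  shelf 4: 270 + 80 = 350
  shelf 5: 240 + 110 = 350
  shelf 6: 240 + 100 = 340
  shelf 7: 240 = 240
  shelf 8: 220 + 140 = 360
  shelf 9: 220 = 220
  shelf 10: 200 = 200
This matches the lower bound, so 10 is optimal.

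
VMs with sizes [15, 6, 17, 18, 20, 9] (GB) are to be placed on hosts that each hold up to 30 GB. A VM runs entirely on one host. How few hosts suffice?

4

Total = 20 + 18 + 17 + 15 + 9 + 6 = 85 GB.
Lower bound: ⌈85/30⌉ = 3 hosts.
A packing using 4 hosts:
  host 1: 20 + 9 = 29
  host 2: 18 + 6 = 24
  host 3: 17 = 17
  host 4: 15 = 15
No arrangement into 3 hosts stays within capacity, so 4 is optimal.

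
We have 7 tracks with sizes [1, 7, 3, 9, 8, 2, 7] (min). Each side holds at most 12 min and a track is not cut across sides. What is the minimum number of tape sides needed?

4

Total = 9 + 8 + 7 + 7 + 3 + 2 + 1 = 37 min.
Lower bound: ⌈37/12⌉ = 4 tape sides.
A packing using 4 tape sides:
  side 1: 9 + 3 = 12
  side 2: 8 + 2 + 1 = 11
  side 3: 7 = 7
  side 4: 7 = 7
This matches the lower bound, so 4 is optimal.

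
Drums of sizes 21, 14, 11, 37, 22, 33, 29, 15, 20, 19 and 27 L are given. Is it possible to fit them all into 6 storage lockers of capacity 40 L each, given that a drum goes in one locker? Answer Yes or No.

Total = 248 L; ⌈248/40⌉ = 7.
At least 7 storage lockers are required, but only 6 are allowed.

No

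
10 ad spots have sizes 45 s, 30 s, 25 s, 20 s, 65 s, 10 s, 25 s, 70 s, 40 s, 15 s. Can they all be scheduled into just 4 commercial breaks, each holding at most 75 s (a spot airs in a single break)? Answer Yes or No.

No

Total = 345 s; ⌈345/75⌉ = 5.
At least 5 commercial breaks are required, but only 4 are allowed.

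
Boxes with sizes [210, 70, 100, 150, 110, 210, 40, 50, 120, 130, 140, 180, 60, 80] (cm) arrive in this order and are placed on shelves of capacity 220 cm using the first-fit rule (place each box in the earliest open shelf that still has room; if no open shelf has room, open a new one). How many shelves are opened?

9

  210 → shelf 1 (new)  [load 210/220]
  70 → shelf 2 (new)  [load 70/220]
  100 → shelf 2  [load 170/220]
  150 → shelf 3 (new)  [load 150/220]
  110 → shelf 4 (new)  [load 110/220]
  210 → shelf 5 (new)  [load 210/220]
  40 → shelf 2  [load 210/220]
  50 → shelf 3  [load 200/220]
  120 → shelf 6 (new)  [load 120/220]
  130 → shelf 7 (new)  [load 130/220]
  140 → shelf 8 (new)  [load 140/220]
  180 → shelf 9 (new)  [load 180/220]
  60 → shelf 4  [load 170/220]
  80 → shelf 6  [load 200/220]
9 shelves opened.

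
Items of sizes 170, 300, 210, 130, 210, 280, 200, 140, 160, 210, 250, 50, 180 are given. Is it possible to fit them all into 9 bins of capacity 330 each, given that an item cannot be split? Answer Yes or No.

A valid assignment using 9 bins:
  bin 1: 300 = 300
  bin 2: 280 + 50 = 330
  bin 3: 250 = 250
  bin 4: 210 = 210
  bin 5: 210 = 210
  bin 6: 210 = 210
  bin 7: 200 + 130 = 330
  bin 8: 180 + 140 = 320
  bin 9: 170 + 160 = 330
Every load is within 330, so 9 bins suffice.

Yes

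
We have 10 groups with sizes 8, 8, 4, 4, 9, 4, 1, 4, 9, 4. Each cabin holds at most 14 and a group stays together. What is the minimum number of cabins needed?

Total = 9 + 9 + 8 + 8 + 4 + 4 + 4 + 4 + 4 + 1 = 55.
Lower bound: ⌈55/14⌉ = 4 cabins.
A packing using 5 cabins:
  cabin 1: 9 + 4 + 1 = 14
  cabin 2: 9 + 4 = 13
  cabin 3: 8 + 4 = 12
  cabin 4: 8 + 4 = 12
  cabin 5: 4 = 4
No arrangement into 4 cabins stays within capacity, so 5 is optimal.

5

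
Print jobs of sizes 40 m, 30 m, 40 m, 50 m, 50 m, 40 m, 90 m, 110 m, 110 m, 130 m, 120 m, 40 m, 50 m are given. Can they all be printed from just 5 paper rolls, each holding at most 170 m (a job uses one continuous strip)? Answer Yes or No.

Total = 900 m; ⌈900/170⌉ = 6.
At least 6 paper rolls are required, but only 5 are allowed.

No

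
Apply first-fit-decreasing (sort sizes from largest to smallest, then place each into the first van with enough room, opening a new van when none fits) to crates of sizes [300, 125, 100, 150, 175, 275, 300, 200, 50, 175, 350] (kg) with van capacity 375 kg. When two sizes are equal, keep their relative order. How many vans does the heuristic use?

7

Sorted descending: 350, 300, 300, 275, 200, 175, 175, 150, 125, 100, 50.
  350 → van 1 (new)  [load 350/375]
  300 → van 2 (new)  [load 300/375]
  300 → van 3 (new)  [load 300/375]
  275 → van 4 (new)  [load 275/375]
  200 → van 5 (new)  [load 200/375]
  175 → van 5  [load 375/375]
  175 → van 6 (new)  [load 175/375]
  150 → van 6  [load 325/375]
  125 → van 7 (new)  [load 125/375]
  100 → van 4  [load 375/375]
  50 → van 2  [load 350/375]
7 vans opened.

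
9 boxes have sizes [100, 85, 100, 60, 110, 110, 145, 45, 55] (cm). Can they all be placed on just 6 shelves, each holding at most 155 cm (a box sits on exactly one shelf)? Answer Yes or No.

A valid assignment using 6 shelves:
  shelf 1: 145 = 145
  shelf 2: 110 + 45 = 155
  shelf 3: 110 = 110
  shelf 4: 100 + 55 = 155
  shelf 5: 100 = 100
  shelf 6: 85 + 60 = 145
Every load is within 155 cm, so 6 shelves suffice.

Yes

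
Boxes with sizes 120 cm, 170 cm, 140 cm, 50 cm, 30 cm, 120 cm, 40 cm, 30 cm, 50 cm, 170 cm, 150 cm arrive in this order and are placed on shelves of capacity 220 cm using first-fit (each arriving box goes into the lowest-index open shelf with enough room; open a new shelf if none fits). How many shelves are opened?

6

  120 → shelf 1 (new)  [load 120/220]
  170 → shelf 2 (new)  [load 170/220]
  140 → shelf 3 (new)  [load 140/220]
  50 → shelf 1  [load 170/220]
  30 → shelf 1  [load 200/220]
  120 → shelf 4 (new)  [load 120/220]
  40 → shelf 2  [load 210/220]
  30 → shelf 3  [load 170/220]
  50 → shelf 3  [load 220/220]
  170 → shelf 5 (new)  [load 170/220]
  150 → shelf 6 (new)  [load 150/220]
6 shelves opened.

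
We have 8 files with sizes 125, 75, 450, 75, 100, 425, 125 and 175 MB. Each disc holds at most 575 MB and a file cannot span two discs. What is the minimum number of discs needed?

Total = 450 + 425 + 175 + 125 + 125 + 100 + 75 + 75 = 1550 MB.
Lower bound: ⌈1550/575⌉ = 3 discs.
A packing using 3 discs:
  disc 1: 450 + 125 = 575
  disc 2: 425 + 125 = 550
  disc 3: 175 + 100 + 75 + 75 = 425
This matches the lower bound, so 3 is optimal.

3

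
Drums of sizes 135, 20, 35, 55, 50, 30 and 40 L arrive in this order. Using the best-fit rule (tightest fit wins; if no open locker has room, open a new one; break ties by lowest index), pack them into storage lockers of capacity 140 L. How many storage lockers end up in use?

3

  135 → locker 1 (new)  [load 135/140]
  20 → locker 2 (new)  [load 20/140]
  35 → locker 2  [load 55/140]
  55 → locker 2  [load 110/140]
  50 → locker 3 (new)  [load 50/140]
  30 → locker 2  [load 140/140]
  40 → locker 3  [load 90/140]
3 storage lockers opened.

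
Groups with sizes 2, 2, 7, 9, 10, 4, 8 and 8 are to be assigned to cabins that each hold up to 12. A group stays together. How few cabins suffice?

Total = 10 + 9 + 8 + 8 + 7 + 4 + 2 + 2 = 50.
Lower bound: ⌈50/12⌉ = 5 cabins.
A packing using 5 cabins:
  cabin 1: 10 + 2 = 12
  cabin 2: 9 + 2 = 11
  cabin 3: 8 + 4 = 12
  cabin 4: 8 = 8
  cabin 5: 7 = 7
This matches the lower bound, so 5 is optimal.

5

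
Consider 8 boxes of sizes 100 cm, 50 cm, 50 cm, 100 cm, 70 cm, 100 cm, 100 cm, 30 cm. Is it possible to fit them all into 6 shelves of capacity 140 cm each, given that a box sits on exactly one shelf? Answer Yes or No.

A valid assignment using 6 shelves:
  shelf 1: 100 + 30 = 130
  shelf 2: 100 = 100
  shelf 3: 100 = 100
  shelf 4: 100 = 100
  shelf 5: 70 + 50 = 120
  shelf 6: 50 = 50
Every load is within 140 cm, so 6 shelves suffice.

Yes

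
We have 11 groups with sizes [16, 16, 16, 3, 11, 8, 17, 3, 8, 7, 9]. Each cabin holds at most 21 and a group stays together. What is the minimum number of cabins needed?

7

Total = 17 + 16 + 16 + 16 + 11 + 9 + 8 + 8 + 7 + 3 + 3 = 114.
Lower bound: ⌈114/21⌉ = 6 cabins.
A packing using 7 cabins:
  cabin 1: 17 + 3 = 20
  cabin 2: 16 + 3 = 19
  cabin 3: 16 = 16
  cabin 4: 16 = 16
  cabin 5: 11 + 9 = 20
  cabin 6: 8 + 8 = 16
  cabin 7: 7 = 7
No arrangement into 6 cabins stays within capacity, so 7 is optimal.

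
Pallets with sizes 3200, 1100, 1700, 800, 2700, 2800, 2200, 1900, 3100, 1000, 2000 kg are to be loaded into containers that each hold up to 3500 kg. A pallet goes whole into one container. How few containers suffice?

Total = 3200 + 3100 + 2800 + 2700 + 2200 + 2000 + 1900 + 1700 + 1100 + 1000 + 800 = 22500 kg.
Lower bound: ⌈22500/3500⌉ = 7 containers.
A packing using 8 containers:
  container 1: 3200 = 3200
  container 2: 3100 = 3100
  container 3: 2800 = 2800
  container 4: 2700 + 800 = 3500
  container 5: 2200 + 1100 = 3300
  container 6: 2000 + 1000 = 3000
  container 7: 1900 = 1900
  container 8: 1700 = 1700
No arrangement into 7 containers stays within capacity, so 8 is optimal.

8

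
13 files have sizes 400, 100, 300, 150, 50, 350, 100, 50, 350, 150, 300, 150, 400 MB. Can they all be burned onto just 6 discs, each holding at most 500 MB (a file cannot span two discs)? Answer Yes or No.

A valid assignment using 6 discs:
  disc 1: 400 + 100 = 500
  disc 2: 400 + 100 = 500
  disc 3: 350 + 150 = 500
  disc 4: 350 + 150 = 500
  disc 5: 300 + 150 + 50 = 500
  disc 6: 300 + 50 = 350
Every load is within 500 MB, so 6 discs suffice.

Yes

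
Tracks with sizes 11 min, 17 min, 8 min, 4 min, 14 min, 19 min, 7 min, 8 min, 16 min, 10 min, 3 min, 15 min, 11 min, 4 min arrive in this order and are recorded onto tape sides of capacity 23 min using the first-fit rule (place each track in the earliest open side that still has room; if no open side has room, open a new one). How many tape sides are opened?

  11 → side 1 (new)  [load 11/23]
  17 → side 2 (new)  [load 17/23]
  8 → side 1  [load 19/23]
  4 → side 1  [load 23/23]
  14 → side 3 (new)  [load 14/23]
  19 → side 4 (new)  [load 19/23]
  7 → side 3  [load 21/23]
  8 → side 5 (new)  [load 8/23]
  16 → side 6 (new)  [load 16/23]
  10 → side 5  [load 18/23]
  3 → side 2  [load 20/23]
  15 → side 7 (new)  [load 15/23]
  11 → side 8 (new)  [load 11/23]
  4 → side 4  [load 23/23]
8 tape sides opened.

8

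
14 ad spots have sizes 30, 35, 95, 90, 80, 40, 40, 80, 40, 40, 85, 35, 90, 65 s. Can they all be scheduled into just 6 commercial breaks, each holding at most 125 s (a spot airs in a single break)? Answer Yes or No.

No

Total = 845 s; ⌈845/125⌉ = 7.
At least 7 commercial breaks are required, but only 6 are allowed.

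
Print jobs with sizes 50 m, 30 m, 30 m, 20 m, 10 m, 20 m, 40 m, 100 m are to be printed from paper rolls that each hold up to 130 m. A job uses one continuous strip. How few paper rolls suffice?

3

Total = 100 + 50 + 40 + 30 + 30 + 20 + 20 + 10 = 300 m.
Lower bound: ⌈300/130⌉ = 3 paper rolls.
A packing using 3 paper rolls:
  roll 1: 100 + 30 = 130
  roll 2: 50 + 40 + 30 + 10 = 130
  roll 3: 20 + 20 = 40
This matches the lower bound, so 3 is optimal.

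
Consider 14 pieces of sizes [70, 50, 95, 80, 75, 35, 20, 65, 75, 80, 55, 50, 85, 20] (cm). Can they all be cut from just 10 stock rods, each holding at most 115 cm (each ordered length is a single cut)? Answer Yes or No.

A valid assignment using 9 stock rods:
  stock rod 1: 95 + 20 = 115
  stock rod 2: 85 + 20 = 105
  stock rod 3: 80 + 35 = 115
  stock rod 4: 80 = 80
  stock rod 5: 75 = 75
  stock rod 6: 75 = 75
  stock rod 7: 70 = 70
  stock rod 8: 65 + 50 = 115
  stock rod 9: 55 + 50 = 105
That uses only 9 ≤ 10, so 10 stock rods are enough.

Yes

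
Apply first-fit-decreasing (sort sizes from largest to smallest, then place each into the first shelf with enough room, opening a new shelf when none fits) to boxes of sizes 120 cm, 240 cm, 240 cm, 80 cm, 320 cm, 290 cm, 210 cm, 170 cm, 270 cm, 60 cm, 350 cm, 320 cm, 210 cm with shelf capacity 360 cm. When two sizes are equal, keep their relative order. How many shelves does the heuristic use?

10

Sorted descending: 350, 320, 320, 290, 270, 240, 240, 210, 210, 170, 120, 80, 60.
  350 → shelf 1 (new)  [load 350/360]
  320 → shelf 2 (new)  [load 320/360]
  320 → shelf 3 (new)  [load 320/360]
  290 → shelf 4 (new)  [load 290/360]
  270 → shelf 5 (new)  [load 270/360]
  240 → shelf 6 (new)  [load 240/360]
  240 → shelf 7 (new)  [load 240/360]
  210 → shelf 8 (new)  [load 210/360]
  210 → shelf 9 (new)  [load 210/360]
  170 → shelf 10 (new)  [load 170/360]
  120 → shelf 6  [load 360/360]
  80 → shelf 5  [load 350/360]
  60 → shelf 4  [load 350/360]
10 shelves opened.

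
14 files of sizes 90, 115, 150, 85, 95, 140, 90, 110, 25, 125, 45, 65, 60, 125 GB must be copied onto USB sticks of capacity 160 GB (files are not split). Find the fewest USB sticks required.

Total = 150 + 140 + 125 + 125 + 115 + 110 + 95 + 90 + 90 + 85 + 65 + 60 + 45 + 25 = 1320 GB.
Lower bound: ⌈1320/160⌉ = 9 USB sticks.
Also, 10 files each exceed 80 GB, and no two of those can share a USB stick, so at least 10 USB sticks are needed.
A packing using 10 USB sticks:
  USB stick 1: 150 = 150
  USB stick 2: 140 = 140
  USB stick 3: 125 + 25 = 150
  USB stick 4: 125 = 125
  USB stick 5: 115 + 45 = 160
  USB stick 6: 110 = 110
  USB stick 7: 95 + 65 = 160
  USB stick 8: 90 + 60 = 150
  USB stick 9: 90 = 90
  USB stick 10: 85 = 85
This matches the lower bound, so 10 is optimal.

10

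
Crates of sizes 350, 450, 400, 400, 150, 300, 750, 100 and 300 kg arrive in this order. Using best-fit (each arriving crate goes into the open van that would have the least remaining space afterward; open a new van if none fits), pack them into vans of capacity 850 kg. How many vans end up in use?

  350 → van 1 (new)  [load 350/850]
  450 → van 1  [load 800/850]
  400 → van 2 (new)  [load 400/850]
  400 → van 2  [load 800/850]
  150 → van 3 (new)  [load 150/850]
  300 → van 3  [load 450/850]
  750 → van 4 (new)  [load 750/850]
  100 → van 4  [load 850/850]
  300 → van 3  [load 750/850]
4 vans opened.

4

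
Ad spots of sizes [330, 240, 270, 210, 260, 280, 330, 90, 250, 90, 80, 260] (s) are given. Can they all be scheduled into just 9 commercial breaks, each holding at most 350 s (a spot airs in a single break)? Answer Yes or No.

Yes

A valid assignment using 9 commercial breaks:
  break 1: 330 = 330
  break 2: 330 = 330
  break 3: 280 = 280
  break 4: 270 + 80 = 350
  break 5: 260 + 90 = 350
  break 6: 260 + 90 = 350
  break 7: 250 = 250
  break 8: 240 = 240
  break 9: 210 = 210
Every load is within 350 s, so 9 commercial breaks suffice.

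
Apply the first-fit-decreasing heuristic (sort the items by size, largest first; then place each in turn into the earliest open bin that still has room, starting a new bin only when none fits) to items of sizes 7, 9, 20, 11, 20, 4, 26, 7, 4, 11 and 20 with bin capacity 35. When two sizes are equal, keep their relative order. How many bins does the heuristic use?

4

Sorted descending: 26, 20, 20, 20, 11, 11, 9, 7, 7, 4, 4.
  26 → bin 1 (new)  [load 26/35]
  20 → bin 2 (new)  [load 20/35]
  20 → bin 3 (new)  [load 20/35]
  20 → bin 4 (new)  [load 20/35]
  11 → bin 2  [load 31/35]
  11 → bin 3  [load 31/35]
  9 → bin 1  [load 35/35]
  7 → bin 4  [load 27/35]
  7 → bin 4  [load 34/35]
  4 → bin 2  [load 35/35]
  4 → bin 3  [load 35/35]
4 bins opened.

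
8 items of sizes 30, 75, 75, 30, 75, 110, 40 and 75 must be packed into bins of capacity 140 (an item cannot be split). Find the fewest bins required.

Total = 110 + 75 + 75 + 75 + 75 + 40 + 30 + 30 = 510.
Lower bound: ⌈510/140⌉ = 4 bins.
Also, 5 items each exceed 70, and no two of those can share a bin, so at least 5 bins are needed.
A packing using 5 bins:
  bin 1: 110 + 30 = 140
  bin 2: 75 + 40 = 115
  bin 3: 75 + 30 = 105
  bin 4: 75 = 75
  bin 5: 75 = 75
This matches the lower bound, so 5 is optimal.

5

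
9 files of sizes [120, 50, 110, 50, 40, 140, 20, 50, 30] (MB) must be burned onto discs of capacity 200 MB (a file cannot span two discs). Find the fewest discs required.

4

Total = 140 + 120 + 110 + 50 + 50 + 50 + 40 + 30 + 20 = 610 MB.
Lower bound: ⌈610/200⌉ = 4 discs.
A packing using 4 discs:
  disc 1: 140 + 50 = 190
  disc 2: 120 + 50 + 30 = 200
  disc 3: 110 + 50 + 40 = 200
  disc 4: 20 = 20
This matches the lower bound, so 4 is optimal.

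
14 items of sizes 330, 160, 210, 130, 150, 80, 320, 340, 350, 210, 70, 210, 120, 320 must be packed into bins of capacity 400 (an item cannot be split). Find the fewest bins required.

Total = 350 + 340 + 330 + 320 + 320 + 210 + 210 + 210 + 160 + 150 + 130 + 120 + 80 + 70 = 3000.
Lower bound: ⌈3000/400⌉ = 8 bins.
A packing using 9 bins:
  bin 1: 350 = 350
  bin 2: 340 = 340
  bin 3: 330 + 70 = 400
  bin 4: 320 + 80 = 400
  bin 5: 320 = 320
  bin 6: 210 + 160 = 370
  bin 7: 210 + 150 = 360
  bin 8: 210 + 130 = 340
  bin 9: 120 = 120
No arrangement into 8 bins stays within capacity, so 9 is optimal.

9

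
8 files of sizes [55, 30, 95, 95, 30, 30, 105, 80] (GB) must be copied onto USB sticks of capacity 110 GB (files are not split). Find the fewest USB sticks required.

Total = 105 + 95 + 95 + 80 + 55 + 30 + 30 + 30 = 520 GB.
Lower bound: ⌈520/110⌉ = 5 USB sticks.
A packing using 6 USB sticks:
  USB stick 1: 105 = 105
  USB stick 2: 95 = 95
  USB stick 3: 95 = 95
  USB stick 4: 80 + 30 = 110
  USB stick 5: 55 + 30 = 85
  USB stick 6: 30 = 30
No arrangement into 5 USB sticks stays within capacity, so 6 is optimal.

6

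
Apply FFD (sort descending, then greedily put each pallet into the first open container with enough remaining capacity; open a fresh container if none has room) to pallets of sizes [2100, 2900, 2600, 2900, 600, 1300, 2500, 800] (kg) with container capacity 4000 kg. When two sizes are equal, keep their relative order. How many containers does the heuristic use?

Sorted descending: 2900, 2900, 2600, 2500, 2100, 1300, 800, 600.
  2900 → container 1 (new)  [load 2900/4000]
  2900 → container 2 (new)  [load 2900/4000]
  2600 → container 3 (new)  [load 2600/4000]
  2500 → container 4 (new)  [load 2500/4000]
  2100 → container 5 (new)  [load 2100/4000]
  1300 → container 3  [load 3900/4000]
  800 → container 1  [load 3700/4000]
  600 → container 2  [load 3500/4000]
5 containers opened.

5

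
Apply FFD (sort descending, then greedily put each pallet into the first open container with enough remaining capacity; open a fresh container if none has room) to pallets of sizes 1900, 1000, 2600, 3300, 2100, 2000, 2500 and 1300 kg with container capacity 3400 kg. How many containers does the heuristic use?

6

Sorted descending: 3300, 2600, 2500, 2100, 2000, 1900, 1300, 1000.
  3300 → container 1 (new)  [load 3300/3400]
  2600 → container 2 (new)  [load 2600/3400]
  2500 → container 3 (new)  [load 2500/3400]
  2100 → container 4 (new)  [load 2100/3400]
  2000 → container 5 (new)  [load 2000/3400]
  1900 → container 6 (new)  [load 1900/3400]
  1300 → container 4  [load 3400/3400]
  1000 → container 5  [load 3000/3400]
6 containers opened.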